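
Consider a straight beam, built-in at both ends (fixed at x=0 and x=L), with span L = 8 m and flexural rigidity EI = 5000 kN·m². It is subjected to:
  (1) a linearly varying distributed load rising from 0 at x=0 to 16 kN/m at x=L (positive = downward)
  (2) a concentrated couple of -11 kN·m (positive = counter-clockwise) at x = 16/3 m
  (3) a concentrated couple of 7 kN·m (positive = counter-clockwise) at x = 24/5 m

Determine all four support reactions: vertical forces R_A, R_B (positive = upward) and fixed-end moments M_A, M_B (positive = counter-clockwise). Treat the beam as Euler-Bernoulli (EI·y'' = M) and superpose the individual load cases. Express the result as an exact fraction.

Load 1 — triangular load w₀=16 kN/m (0→w₀ over full span):
  R_A = 3w₀L/20 = 3·16·8/20 = 96/5 kN
  M_A = w₀L²/30 = 16·8²/30 = 512/15 kN·m
  R_B = 7w₀L/20 = 7·16·8/20 = 224/5 kN
  M_B = -w₀L²/20 = -16·8²/20 = -256/5 kN·m
Load 2 — applied couple M₀=-11 kN·m at a=16/3 m (b=L-a=8/3):
  R_A = 6M₀ab/L³ = 6·(-11)·(16/3)·(8/3)/8³ = -11/6 kN
  M_A = M₀b(2a-b)/L² = (-11)·(8/3)·(2·(16/3)-(8/3))/8² = -11/3 kN·m
  R_B = -6M₀ab/L³ = -6·(-11)·(16/3)·(8/3)/8³ = 11/6 kN
  M_B = M₀a(2b-a)/L² = (-11)·(16/3)·(2·(8/3)-(16/3))/8² = 0 kN·m
Load 3 — applied couple M₀=7 kN·m at a=24/5 m (b=L-a=16/5):
  R_A = 6M₀ab/L³ = 6·7·(24/5)·(16/5)/8³ = 63/50 kN
  M_A = M₀b(2a-b)/L² = 7·(16/5)·(2·(24/5)-(16/5))/8² = 56/25 kN·m
  R_B = -6M₀ab/L³ = -6·7·(24/5)·(16/5)/8³ = -63/50 kN
  M_B = M₀a(2b-a)/L² = 7·(24/5)·(2·(16/5)-(24/5))/8² = 21/25 kN·m
Superposition: R_A = 1397/75 kN, M_A = 2453/75 kN·m, R_B = 3403/75 kN, M_B = -1259/25 kN·m

R_A = 1397/75 kN, M_A = 2453/75 kN·m, R_B = 3403/75 kN, M_B = -1259/25 kN·m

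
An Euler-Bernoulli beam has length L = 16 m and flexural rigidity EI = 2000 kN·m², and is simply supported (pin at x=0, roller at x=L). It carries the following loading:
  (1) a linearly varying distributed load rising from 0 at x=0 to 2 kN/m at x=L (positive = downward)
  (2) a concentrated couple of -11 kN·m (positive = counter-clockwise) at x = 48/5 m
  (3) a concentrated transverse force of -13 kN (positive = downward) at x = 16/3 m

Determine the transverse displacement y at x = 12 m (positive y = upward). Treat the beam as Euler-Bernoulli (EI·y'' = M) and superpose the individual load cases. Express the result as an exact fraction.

Load 1 — triangular load w₀=2 kN/m (0→w₀ over full span):
  y_1 = -w₀x(7L⁴-10L²x²+3x⁴)/(360LEI) = -2·12·(7·16⁴-10·16²·12²+3·12⁴)/(360·16·2000) = -119/375 m
Load 2 — applied couple M₀=-11 kN·m at a=48/5 m (b=L-a=32/5):
  y_2 = (M₀x³/(6L)-M₀(x-a)²/2+C₁x)/EI  [x>a] with C₁=M₀(3b²-L²)/(6L)=1144/75 = ((-11)·12³/(6·16)-(-11)·(12-(48/5))²/2+(1144/75)·12)/2000 = 209/25000 m
Load 3 — point force P=-13 kN at a=16/3 m (b=L-a=32/3):
  y_3 = -Pa(L-x)(2Lx-a²-x²)/(6LEI)  [x>a] = -(-13)·(16/3)·(16-12)·(2·16·12-(16/3)²-12²)/(6·16·2000) = 3094/10125 m
Superposition: y = Σ y_i = -6871/2025000 m ≈ -0.003393 m

y(12) = -6871/2025000 m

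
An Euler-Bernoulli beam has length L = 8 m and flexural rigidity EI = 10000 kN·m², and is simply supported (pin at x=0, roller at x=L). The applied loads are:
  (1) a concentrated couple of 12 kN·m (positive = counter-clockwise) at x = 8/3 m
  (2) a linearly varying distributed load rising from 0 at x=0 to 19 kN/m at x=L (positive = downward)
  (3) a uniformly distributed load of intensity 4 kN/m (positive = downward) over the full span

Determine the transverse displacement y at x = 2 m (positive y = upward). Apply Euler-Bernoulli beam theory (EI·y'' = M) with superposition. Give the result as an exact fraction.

Load 1 — applied couple M₀=12 kN·m at a=8/3 m (b=L-a=16/3):
  y_1 = (M₀x³/(6L)+C₁x)/EI  [x≤a] with C₁=M₀(3b²-L²)/(6L)=16/3 = (12·2³/(6·8)+(16/3)·2)/10000 = 19/15000 m
Load 2 — triangular load w₀=19 kN/m (0→w₀ over full span):
  y_2 = -w₀x(7L⁴-10L²x²+3x⁴)/(360LEI) = -19·2·(7·8⁴-10·8²·2²+3·2⁴)/(360·8·10000) = -2071/60000 m
Load 3 — uniform load w=4 kN/m over full span:
  y_3 = -wx(L³-2Lx²+x³)/(24EI) = -4·2·(8³-2·8·2²+2³)/(24·10000) = -19/1250 m
Superposition: y = Σ y_i = -969/20000 m ≈ -0.048450 m

y(2) = -969/20000 m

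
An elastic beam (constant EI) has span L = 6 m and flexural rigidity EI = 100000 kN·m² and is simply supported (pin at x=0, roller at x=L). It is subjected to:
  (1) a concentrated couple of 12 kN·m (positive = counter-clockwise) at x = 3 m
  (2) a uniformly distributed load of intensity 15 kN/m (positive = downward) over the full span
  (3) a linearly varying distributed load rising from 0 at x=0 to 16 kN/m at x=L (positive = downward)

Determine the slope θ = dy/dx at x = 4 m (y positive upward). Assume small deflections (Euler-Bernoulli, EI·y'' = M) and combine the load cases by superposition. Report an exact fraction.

Load 1 — applied couple M₀=12 kN·m at a=3 m (b=L-a=3):
  θ_1 = (M₀x²/(2L)-M₀(x-a)+C₁)/EI  [x>a] with C₁=M₀(3b²-L²)/(6L)=-3 = (12·4²/(2·6)-12·(4-3)+(-3))/100000 = 1/100000 rad
Load 2 — uniform load w=15 kN/m over full span:
  θ_2 = -w(L³-6Lx²+4x³)/(24EI) = -15·(6³-6·6·4²+4·4³)/(24·100000) = 13/20000 rad
Load 3 — triangular load w₀=16 kN/m (0→w₀ over full span):
  θ_3 = -w₀(7L⁴-30L²x²+15x⁴)/(360LEI) = -16·(7·6⁴-30·6²·4²+15·4⁴)/(360·6·100000) = 91/281250 rad
Superposition: θ = Σ θ_i = 2213/2250000 rad ≈ 0.000984 rad

θ(4) = 2213/2250000 rad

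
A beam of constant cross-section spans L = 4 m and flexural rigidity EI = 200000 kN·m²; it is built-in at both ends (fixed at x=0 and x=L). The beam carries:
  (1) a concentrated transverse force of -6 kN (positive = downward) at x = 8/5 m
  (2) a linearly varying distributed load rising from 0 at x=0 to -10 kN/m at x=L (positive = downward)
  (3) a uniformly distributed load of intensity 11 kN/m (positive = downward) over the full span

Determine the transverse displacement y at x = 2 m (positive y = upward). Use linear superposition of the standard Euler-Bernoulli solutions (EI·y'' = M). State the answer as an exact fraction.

y(2) = -69/6250000 m

Load 1 — point force P=-6 kN at a=8/5 m (b=L-a=12/5):
  y_1 = -Pa²(L-x)²(3bL-(3b+a)(L-x))/(6L³EI)  [x>a] = -(-6)·(8/5)²·(4-2)²·(3·(12/5)·4-(3·(12/5)+(8/5))·(4-2))/(6·4³·200000) = 7/781250 m
Load 2 — triangular load w₀=-10 kN/m (0→w₀ over full span):
  y_2 = -w₀x²(L-x)²(x+2L)/(120LEI) = -(-10)·2²·(4-2)²·(2+2·4)/(120·4·200000) = 1/60000 m
Load 3 — uniform load w=11 kN/m over full span:
  y_3 = -wx²(L-x)²/(24EI) = -11·2²·(4-2)²/(24·200000) = -11/300000 m
Superposition: y = Σ y_i = -69/6250000 m ≈ -0.000011 m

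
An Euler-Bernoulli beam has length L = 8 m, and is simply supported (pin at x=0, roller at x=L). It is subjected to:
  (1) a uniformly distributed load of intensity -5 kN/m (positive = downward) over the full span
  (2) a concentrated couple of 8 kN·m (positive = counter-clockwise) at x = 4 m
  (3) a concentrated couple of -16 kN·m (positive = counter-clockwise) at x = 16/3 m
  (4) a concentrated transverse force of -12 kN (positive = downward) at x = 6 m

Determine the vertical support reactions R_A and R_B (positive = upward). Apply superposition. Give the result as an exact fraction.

Load 1 — uniform load w=-5 kN/m over full span:
  R_A = wL/2 = (-5)·8/2 = -20 kN
  R_B = wL/2 = (-5)·8/2 = -20 kN
Load 2 — applied couple M₀=8 kN·m at a=4 m (b=L-a=4):
  R_A = M₀/L = 8/8 = 1 kN
  R_B = -M₀/L = -8/8 = -1 kN
Load 3 — applied couple M₀=-16 kN·m at a=16/3 m (b=L-a=8/3):
  R_A = M₀/L = (-16)/8 = -2 kN
  R_B = -M₀/L = -(-16)/8 = 2 kN
Load 4 — point force P=-12 kN at a=6 m (b=L-a=2):
  R_A = Pb/L = (-12)·2/8 = -3 kN
  R_B = Pa/L = (-12)·6/8 = -9 kN
Superposition: R_A = -24 kN, R_B = -28 kN

R_A = -24 kN, R_B = -28 kN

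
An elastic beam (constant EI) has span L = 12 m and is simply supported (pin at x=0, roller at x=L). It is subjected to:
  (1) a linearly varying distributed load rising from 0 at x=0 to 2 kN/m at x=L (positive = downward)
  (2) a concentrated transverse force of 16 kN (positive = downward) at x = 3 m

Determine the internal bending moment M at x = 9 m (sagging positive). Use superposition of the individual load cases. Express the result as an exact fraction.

Load 1 — triangular load w₀=2 kN/m (0→w₀ over full span):
  M_1 = w₀Lx/6 - w₀x³/(6L) = 2·12·9/6 - 2·9³/(6·12) = 63/4 kN·m
Load 2 — point force P=16 kN at a=3 m (b=L-a=9):
  M_2 = Pa(L-x)/L  [x>a] = 16·3·(12-9)/12 = 12 kN·m
Superposition: M = Σ M_i = 111/4 kN·m ≈ 27.750000 kN·m

M(9) = 111/4 kN·m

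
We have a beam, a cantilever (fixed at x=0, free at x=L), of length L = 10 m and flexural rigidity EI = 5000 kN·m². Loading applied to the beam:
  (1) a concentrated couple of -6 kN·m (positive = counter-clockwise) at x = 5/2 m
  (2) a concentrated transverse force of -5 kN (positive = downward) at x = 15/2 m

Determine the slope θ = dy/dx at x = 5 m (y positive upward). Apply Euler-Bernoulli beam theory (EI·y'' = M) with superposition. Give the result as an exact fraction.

Load 1 — applied couple M₀=-6 kN·m at a=5/2 m (b=L-a=15/2):
  θ_1 = M₀a/EI  [x>a] = (-6)·(5/2)/5000 = -3/1000 rad
Load 2 — point force P=-5 kN at a=15/2 m (b=L-a=5/2):
  θ_2 = -Px(2a-x)/(2EI)  [x≤a] = -(-5)·5·(2·(15/2)-5)/(2·5000) = 1/40 rad
Superposition: θ = Σ θ_i = 11/500 rad ≈ 0.022000 rad

θ(5) = 11/500 rad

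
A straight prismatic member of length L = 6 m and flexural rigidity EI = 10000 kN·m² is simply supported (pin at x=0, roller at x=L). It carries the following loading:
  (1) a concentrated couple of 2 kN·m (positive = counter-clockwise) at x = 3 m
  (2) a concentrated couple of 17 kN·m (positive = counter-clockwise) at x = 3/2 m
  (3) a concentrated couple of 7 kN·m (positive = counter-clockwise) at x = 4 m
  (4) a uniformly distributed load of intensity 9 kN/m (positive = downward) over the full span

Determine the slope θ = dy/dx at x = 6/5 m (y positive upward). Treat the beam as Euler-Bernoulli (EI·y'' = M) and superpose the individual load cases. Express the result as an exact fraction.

Load 1 — applied couple M₀=2 kN·m at a=3 m (b=L-a=3):
  θ_1 = (M₀x²/(2L)+C₁)/EI  [x≤a] with C₁=M₀(3b²-L²)/(6L)=-1/2 = (2·(6/5)²/(2·6)+(-1/2))/10000 = -13/500000 rad
Load 2 — applied couple M₀=17 kN·m at a=3/2 m (b=L-a=9/2):
  θ_2 = (M₀x²/(2L)+C₁)/EI  [x≤a] with C₁=M₀(3b²-L²)/(6L)=187/16 = (17·(6/5)²/(2·6)+(187/16))/10000 = 5491/4000000 rad
Load 3 — applied couple M₀=7 kN·m at a=4 m (b=L-a=2):
  θ_3 = (M₀x²/(2L)+C₁)/EI  [x≤a] with C₁=M₀(3b²-L²)/(6L)=-14/3 = (7·(6/5)²/(2·6)+(-14/3))/10000 = -287/750000 rad
Load 4 — uniform load w=9 kN/m over full span:
  θ_4 = -w(L³-6Lx²+4x³)/(24EI) = -9·(6³-6·6·(6/5)²+4·(6/5)³)/(24·10000) = -8019/1250000 rad
Superposition: θ = Σ θ_i = -327067/60000000 rad ≈ -0.005451 rad

θ(6/5) = -327067/60000000 rad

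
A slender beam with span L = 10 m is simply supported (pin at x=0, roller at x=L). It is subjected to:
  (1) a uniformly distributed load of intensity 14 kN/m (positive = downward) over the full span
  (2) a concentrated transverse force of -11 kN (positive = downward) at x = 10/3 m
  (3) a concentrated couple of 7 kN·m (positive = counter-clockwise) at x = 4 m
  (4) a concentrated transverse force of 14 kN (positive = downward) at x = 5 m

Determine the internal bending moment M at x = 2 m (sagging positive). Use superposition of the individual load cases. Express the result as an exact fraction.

Load 1 — uniform load w=14 kN/m over full span:
  M_1 = wx(L-x)/2 = 14·2·(10-2)/2 = 112 kN·m
Load 2 — point force P=-11 kN at a=10/3 m (b=L-a=20/3):
  M_2 = Pbx/L  [x≤a] = (-11)·(20/3)·2/10 = -44/3 kN·m
Load 3 — applied couple M₀=7 kN·m at a=4 m (b=L-a=6):
  M_3 = M₀x/L  [x≤a] = 7·2/10 = 7/5 kN·m
Load 4 — point force P=14 kN at a=5 m (b=L-a=5):
  M_4 = Pbx/L  [x≤a] = 14·5·2/10 = 14 kN·m
Superposition: M = Σ M_i = 1691/15 kN·m ≈ 112.733333 kN·m

M(2) = 1691/15 kN·m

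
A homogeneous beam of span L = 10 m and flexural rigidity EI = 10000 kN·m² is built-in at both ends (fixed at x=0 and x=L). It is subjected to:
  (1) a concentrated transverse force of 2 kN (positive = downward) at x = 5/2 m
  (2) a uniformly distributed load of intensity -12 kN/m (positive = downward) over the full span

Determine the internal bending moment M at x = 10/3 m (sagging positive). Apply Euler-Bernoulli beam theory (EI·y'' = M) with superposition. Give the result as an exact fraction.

M(10/3) = -515/16 kN·m

Load 1 — point force P=2 kN at a=5/2 m (b=L-a=15/2):
  M_1 = Pa²(a+3b)(L-x)/L³ - Pa²b/L²  [x>a] = 2·(5/2)²·((5/2)+3·(15/2))·(10-(10/3))/10³ - 2·(5/2)²·(15/2)/10² = 55/48 kN·m
Load 2 — uniform load w=-12 kN/m over full span:
  M_2 = wLx/2 - wL²/12 - wx²/2 = (-12)·10·(10/3)/2 - (-12)·10²/12 - (-12)·(10/3)²/2 = -100/3 kN·m
Superposition: M = Σ M_i = -515/16 kN·m ≈ -32.187500 kN·m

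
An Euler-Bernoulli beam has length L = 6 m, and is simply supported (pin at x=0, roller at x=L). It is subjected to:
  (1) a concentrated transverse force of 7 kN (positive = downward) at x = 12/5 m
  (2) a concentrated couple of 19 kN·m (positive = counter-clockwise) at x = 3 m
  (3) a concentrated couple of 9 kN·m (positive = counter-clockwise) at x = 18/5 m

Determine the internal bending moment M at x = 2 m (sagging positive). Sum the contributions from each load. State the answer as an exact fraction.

Load 1 — point force P=7 kN at a=12/5 m (b=L-a=18/5):
  M_1 = Pbx/L  [x≤a] = 7·(18/5)·2/6 = 42/5 kN·m
Load 2 — applied couple M₀=19 kN·m at a=3 m (b=L-a=3):
  M_2 = M₀x/L  [x≤a] = 19·2/6 = 19/3 kN·m
Load 3 — applied couple M₀=9 kN·m at a=18/5 m (b=L-a=12/5):
  M_3 = M₀x/L  [x≤a] = 9·2/6 = 3 kN·m
Superposition: M = Σ M_i = 266/15 kN·m ≈ 17.733333 kN·m

M(2) = 266/15 kN·m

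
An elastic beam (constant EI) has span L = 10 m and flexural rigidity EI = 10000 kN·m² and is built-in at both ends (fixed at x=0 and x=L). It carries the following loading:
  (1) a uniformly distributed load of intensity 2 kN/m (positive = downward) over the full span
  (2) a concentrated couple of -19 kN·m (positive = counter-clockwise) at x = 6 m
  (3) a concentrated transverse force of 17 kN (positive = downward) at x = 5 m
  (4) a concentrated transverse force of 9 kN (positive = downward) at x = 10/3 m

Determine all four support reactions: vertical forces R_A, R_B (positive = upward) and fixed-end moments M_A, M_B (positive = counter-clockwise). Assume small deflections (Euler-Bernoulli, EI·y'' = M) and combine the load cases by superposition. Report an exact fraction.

R_A = 16823/750 kN, M_A = 4517/100 kN·m, R_B = 17677/750 kN, M_B = -14059/300 kN·m

Load 1 — uniform load w=2 kN/m over full span:
  R_A = wL/2 = 2·10/2 = 10 kN
  M_A = wL²/12 = 2·10²/12 = 50/3 kN·m
  R_B = wL/2 = 2·10/2 = 10 kN
  M_B = -wL²/12 = -2·10²/12 = -50/3 kN·m
Load 2 — applied couple M₀=-19 kN·m at a=6 m (b=L-a=4):
  R_A = 6M₀ab/L³ = 6·(-19)·6·4/10³ = -342/125 kN
  M_A = M₀b(2a-b)/L² = (-19)·4·(2·6-4)/10² = -152/25 kN·m
  R_B = -6M₀ab/L³ = -6·(-19)·6·4/10³ = 342/125 kN
  M_B = M₀a(2b-a)/L² = (-19)·6·(2·4-6)/10² = -57/25 kN·m
Load 3 — point force P=17 kN at a=5 m (b=L-a=5):
  R_A = Pb²(3a+b)/L³ = 17·5²·(3·5+5)/10³ = 17/2 kN
  M_A = Pab²/L² = 17·5·5²/10² = 85/4 kN·m
  R_B = Pa²(a+3b)/L³ = 17·5²·(5+3·5)/10³ = 17/2 kN
  M_B = -Pa²b/L² = -17·5²·5/10² = -85/4 kN·m
Load 4 — point force P=9 kN at a=10/3 m (b=L-a=20/3):
  R_A = Pb²(3a+b)/L³ = 9·(20/3)²·(3·(10/3)+(20/3))/10³ = 20/3 kN
  M_A = Pab²/L² = 9·(10/3)·(20/3)²/10² = 40/3 kN·m
  R_B = Pa²(a+3b)/L³ = 9·(10/3)²·((10/3)+3·(20/3))/10³ = 7/3 kN
  M_B = -Pa²b/L² = -9·(10/3)²·(20/3)/10² = -20/3 kN·m
Superposition: R_A = 16823/750 kN, M_A = 4517/100 kN·m, R_B = 17677/750 kN, M_B = -14059/300 kN·m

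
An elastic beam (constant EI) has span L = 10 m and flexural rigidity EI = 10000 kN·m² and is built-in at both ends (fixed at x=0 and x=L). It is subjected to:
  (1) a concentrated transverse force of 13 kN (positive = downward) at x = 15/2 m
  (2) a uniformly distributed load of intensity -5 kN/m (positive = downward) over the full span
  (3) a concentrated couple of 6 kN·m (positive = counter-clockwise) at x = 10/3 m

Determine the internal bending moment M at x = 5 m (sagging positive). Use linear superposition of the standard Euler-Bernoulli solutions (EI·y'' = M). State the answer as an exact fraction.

Load 1 — point force P=13 kN at a=15/2 m (b=L-a=5/2):
  M_1 = Pb²(3a+b)x/L³ - Pab²/L²  [x≤a] = 13·(5/2)²·(3·(15/2)+(5/2))·5/10³ - 13·(15/2)·(5/2)²/10² = 65/16 kN·m
Load 2 — uniform load w=-5 kN/m over full span:
  M_2 = wLx/2 - wL²/12 - wx²/2 = (-5)·10·5/2 - (-5)·10²/12 - (-5)·5²/2 = -125/6 kN·m
Load 3 — applied couple M₀=6 kN·m at a=10/3 m (b=L-a=20/3):
  M_3 = R_Ax - M_A - M₀  [x>a] with R_A=4/5, M_A=0 = (4/5)·5 - 0 - 6 = -2 kN·m
Superposition: M = Σ M_i = -901/48 kN·m ≈ -18.770833 kN·m

M(5) = -901/48 kN·m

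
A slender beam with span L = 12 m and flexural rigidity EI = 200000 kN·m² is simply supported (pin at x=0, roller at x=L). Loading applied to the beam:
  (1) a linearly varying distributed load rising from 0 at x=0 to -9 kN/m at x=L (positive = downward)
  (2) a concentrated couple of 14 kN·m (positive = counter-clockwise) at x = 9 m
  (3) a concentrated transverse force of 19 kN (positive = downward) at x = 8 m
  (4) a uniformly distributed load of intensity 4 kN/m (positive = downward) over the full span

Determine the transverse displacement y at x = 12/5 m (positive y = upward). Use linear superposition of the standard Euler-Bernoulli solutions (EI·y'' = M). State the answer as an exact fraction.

Load 1 — triangular load w₀=-9 kN/m (0→w₀ over full span):
  y_1 = -w₀x(7L⁴-10L²x²+3x⁴)/(360LEI) = -(-9)·(12/5)·(7·12⁴-10·12²·(12/5)²+3·(12/5)⁴)/(360·12·200000) = 167184/48828125 m
Load 2 — applied couple M₀=14 kN·m at a=9 m (b=L-a=3):
  y_2 = (M₀x³/(6L)+C₁x)/EI  [x≤a] with C₁=M₀(3b²-L²)/(6L)=-91/4 = (14·(12/5)³/(6·12)+(-91/4)·(12/5))/200000 = -6489/25000000 m
Load 3 — point force P=19 kN at a=8 m (b=L-a=4):
  y_3 = -Pbx(L²-b²-x²)/(6LEI)  [x≤a] = -19·4·(12/5)·(12²-4²-(12/5)²)/(6·12·200000) = -3629/2343750 m
Load 4 — uniform load w=4 kN/m over full span:
  y_4 = -wx(L³-2Lx²+x³)/(24EI) = -4·(12/5)·(12³-2·12·(12/5)²+(12/5)³)/(24·200000) = -6264/1953125 m
Superposition: y = Σ y_i = -14917247/9375000000 m ≈ -0.001591 m

y(12/5) = -14917247/9375000000 m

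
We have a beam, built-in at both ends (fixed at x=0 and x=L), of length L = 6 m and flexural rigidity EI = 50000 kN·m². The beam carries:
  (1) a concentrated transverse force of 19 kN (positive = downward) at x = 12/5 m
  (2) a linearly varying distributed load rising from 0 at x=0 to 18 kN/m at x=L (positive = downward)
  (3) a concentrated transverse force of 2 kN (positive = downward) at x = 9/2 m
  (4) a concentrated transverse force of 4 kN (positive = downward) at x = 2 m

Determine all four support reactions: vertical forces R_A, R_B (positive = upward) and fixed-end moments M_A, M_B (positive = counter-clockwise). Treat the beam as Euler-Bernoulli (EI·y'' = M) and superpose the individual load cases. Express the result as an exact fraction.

Load 1 — point force P=19 kN at a=12/5 m (b=L-a=18/5):
  R_A = Pb²(3a+b)/L³ = 19·(18/5)²·(3·(12/5)+(18/5))/6³ = 1539/125 kN
  M_A = Pab²/L² = 19·(12/5)·(18/5)²/6² = 2052/125 kN·m
  R_B = Pa²(a+3b)/L³ = 19·(12/5)²·((12/5)+3·(18/5))/6³ = 836/125 kN
  M_B = -Pa²b/L² = -19·(12/5)²·(18/5)/6² = -1368/125 kN·m
Load 2 — triangular load w₀=18 kN/m (0→w₀ over full span):
  R_A = 3w₀L/20 = 3·18·6/20 = 81/5 kN
  M_A = w₀L²/30 = 18·6²/30 = 108/5 kN·m
  R_B = 7w₀L/20 = 7·18·6/20 = 189/5 kN
  M_B = -w₀L²/20 = -18·6²/20 = -162/5 kN·m
Load 3 — point force P=2 kN at a=9/2 m (b=L-a=3/2):
  R_A = Pb²(3a+b)/L³ = 2·(3/2)²·(3·(9/2)+(3/2))/6³ = 5/16 kN
  M_A = Pab²/L² = 2·(9/2)·(3/2)²/6² = 9/16 kN·m
  R_B = Pa²(a+3b)/L³ = 2·(9/2)²·((9/2)+3·(3/2))/6³ = 27/16 kN
  M_B = -Pa²b/L² = -2·(9/2)²·(3/2)/6² = -27/16 kN·m
Load 4 — point force P=4 kN at a=2 m (b=L-a=4):
  R_A = Pb²(3a+b)/L³ = 4·4²·(3·2+4)/6³ = 80/27 kN
  M_A = Pab²/L² = 4·2·4²/6² = 32/9 kN·m
  R_B = Pa²(a+3b)/L³ = 4·2²·(2+3·4)/6³ = 28/27 kN
  M_B = -Pa²b/L² = -4·2²·4/6² = -16/9 kN·m
Superposition: R_A = 1716523/54000 kN, M_A = 758413/18000 kN·m, R_B = 2549477/54000 kN, M_B = -842567/18000 kN·m

R_A = 1716523/54000 kN, M_A = 758413/18000 kN·m, R_B = 2549477/54000 kN, M_B = -842567/18000 kN·m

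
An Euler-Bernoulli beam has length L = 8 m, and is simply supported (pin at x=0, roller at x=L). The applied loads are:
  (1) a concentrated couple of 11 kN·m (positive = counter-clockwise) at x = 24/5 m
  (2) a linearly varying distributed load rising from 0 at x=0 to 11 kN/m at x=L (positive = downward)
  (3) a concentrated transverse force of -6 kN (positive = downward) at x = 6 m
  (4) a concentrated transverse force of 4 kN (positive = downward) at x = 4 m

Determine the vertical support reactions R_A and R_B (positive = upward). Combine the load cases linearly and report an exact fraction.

R_A = 397/24 kN, R_B = 611/24 kN

Load 1 — applied couple M₀=11 kN·m at a=24/5 m (b=L-a=16/5):
  R_A = M₀/L = 11/8 kN
  R_B = -M₀/L = -11/8 kN
Load 2 — triangular load w₀=11 kN/m (0→w₀ over full span):
  R_A = w₀L/6 = 11·8/6 = 44/3 kN
  R_B = w₀L/3 = 11·8/3 = 88/3 kN
Load 3 — point force P=-6 kN at a=6 m (b=L-a=2):
  R_A = Pb/L = (-6)·2/8 = -3/2 kN
  R_B = Pa/L = (-6)·6/8 = -9/2 kN
Load 4 — point force P=4 kN at a=4 m (b=L-a=4):
  R_A = Pb/L = 4·4/8 = 2 kN
  R_B = Pa/L = 4·4/8 = 2 kN
Superposition: R_A = 397/24 kN, R_B = 611/24 kN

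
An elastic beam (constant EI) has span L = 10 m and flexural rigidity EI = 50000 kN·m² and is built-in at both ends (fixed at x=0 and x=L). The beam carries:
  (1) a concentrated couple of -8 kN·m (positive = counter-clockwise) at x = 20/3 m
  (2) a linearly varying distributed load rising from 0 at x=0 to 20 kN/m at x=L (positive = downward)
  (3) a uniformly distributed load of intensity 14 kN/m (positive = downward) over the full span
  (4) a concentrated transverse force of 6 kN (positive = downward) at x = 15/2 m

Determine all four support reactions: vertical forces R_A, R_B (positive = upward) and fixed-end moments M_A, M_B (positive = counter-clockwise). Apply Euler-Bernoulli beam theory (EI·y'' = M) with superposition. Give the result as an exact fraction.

R_A = 23969/240 kN, M_A = 8807/48 kN·m, R_B = 35071/240 kN, M_B = -10805/48 kN·m

Load 1 — applied couple M₀=-8 kN·m at a=20/3 m (b=L-a=10/3):
  R_A = 6M₀ab/L³ = 6·(-8)·(20/3)·(10/3)/10³ = -16/15 kN
  M_A = M₀b(2a-b)/L² = (-8)·(10/3)·(2·(20/3)-(10/3))/10² = -8/3 kN·m
  R_B = -6M₀ab/L³ = -6·(-8)·(20/3)·(10/3)/10³ = 16/15 kN
  M_B = M₀a(2b-a)/L² = (-8)·(20/3)·(2·(10/3)-(20/3))/10² = 0 kN·m
Load 2 — triangular load w₀=20 kN/m (0→w₀ over full span):
  R_A = 3w₀L/20 = 3·20·10/20 = 30 kN
  M_A = w₀L²/30 = 20·10²/30 = 200/3 kN·m
  R_B = 7w₀L/20 = 7·20·10/20 = 70 kN
  M_B = -w₀L²/20 = -20·10²/20 = -100 kN·m
Load 3 — uniform load w=14 kN/m over full span:
  R_A = wL/2 = 14·10/2 = 70 kN
  M_A = wL²/12 = 14·10²/12 = 350/3 kN·m
  R_B = wL/2 = 14·10/2 = 70 kN
  M_B = -wL²/12 = -14·10²/12 = -350/3 kN·m
Load 4 — point force P=6 kN at a=15/2 m (b=L-a=5/2):
  R_A = Pb²(3a+b)/L³ = 6·(5/2)²·(3·(15/2)+(5/2))/10³ = 15/16 kN
  M_A = Pab²/L² = 6·(15/2)·(5/2)²/10² = 45/16 kN·m
  R_B = Pa²(a+3b)/L³ = 6·(15/2)²·((15/2)+3·(5/2))/10³ = 81/16 kN
  M_B = -Pa²b/L² = -6·(15/2)²·(5/2)/10² = -135/16 kN·m
Superposition: R_A = 23969/240 kN, M_A = 8807/48 kN·m, R_B = 35071/240 kN, M_B = -10805/48 kN·m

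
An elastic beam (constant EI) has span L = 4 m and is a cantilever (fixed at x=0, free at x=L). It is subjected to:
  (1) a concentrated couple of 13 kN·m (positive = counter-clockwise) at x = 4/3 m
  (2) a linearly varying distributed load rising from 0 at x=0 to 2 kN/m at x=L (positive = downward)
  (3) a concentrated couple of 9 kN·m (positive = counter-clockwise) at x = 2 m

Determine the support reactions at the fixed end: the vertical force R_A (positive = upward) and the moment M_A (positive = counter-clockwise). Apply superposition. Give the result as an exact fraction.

R_A = 4 kN, M_A = -34/3 kN·m

Load 1 — applied couple M₀=13 kN·m at a=4/3 m (b=L-a=8/3):
  R_A = 0 kN
  M_A = -M₀ = -13 kN·m
Load 2 — triangular load w₀=2 kN/m (0→w₀ over full span):
  R_A = w₀L/2 = 2·4/2 = 4 kN
  M_A = w₀L²/3 = 2·4²/3 = 32/3 kN·m
Load 3 — applied couple M₀=9 kN·m at a=2 m (b=L-a=2):
  R_A = 0 kN
  M_A = -M₀ = -9 kN·m
Superposition: R_A = 4 kN, M_A = -34/3 kN·m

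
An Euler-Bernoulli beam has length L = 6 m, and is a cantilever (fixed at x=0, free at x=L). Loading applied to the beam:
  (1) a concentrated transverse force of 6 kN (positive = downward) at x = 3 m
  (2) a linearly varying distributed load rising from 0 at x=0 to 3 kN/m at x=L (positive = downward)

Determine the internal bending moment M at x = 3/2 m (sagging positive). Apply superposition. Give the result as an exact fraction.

M(3/2) = -1017/32 kN·m

Load 1 — point force P=6 kN at a=3 m (b=L-a=3):
  M_1 = -P(a-x)  [x≤a] = -6·(3-(3/2)) = -9 kN·m
Load 2 — triangular load w₀=3 kN/m (0→w₀ over full span):
  M_2 = w₀Lx/2 - w₀L²/3 - w₀x³/(6L) = 3·6·(3/2)/2 - 3·6²/3 - 3·(3/2)³/(6·6) = -729/32 kN·m
Superposition: M = Σ M_i = -1017/32 kN·m ≈ -31.781250 kN·m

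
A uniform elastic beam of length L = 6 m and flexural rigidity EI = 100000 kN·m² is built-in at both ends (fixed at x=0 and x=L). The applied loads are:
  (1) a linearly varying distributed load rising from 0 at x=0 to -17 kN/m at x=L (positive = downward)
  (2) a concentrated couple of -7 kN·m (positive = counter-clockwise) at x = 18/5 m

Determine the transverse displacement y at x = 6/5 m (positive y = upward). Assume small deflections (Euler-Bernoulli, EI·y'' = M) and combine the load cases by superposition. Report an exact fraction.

Load 1 — triangular load w₀=-17 kN/m (0→w₀ over full span):
  y_1 = -w₀x²(L-x)²(x+2L)/(120LEI) = -(-17)·(6/5)²·(6-(6/5))²·((6/5)+2·6)/(120·6·100000) = 5049/48828125 m
Load 2 — applied couple M₀=-7 kN·m at a=18/5 m (b=L-a=12/5):
  y_2 = (R_Ax³/6 - M_Ax²/2)/EI  [x≤a] with R_A=-42/25, M_A=-56/25 = ((-42/25)·(6/5)³/6 - (-56/25)·(6/5)²/2)/100000 = 441/39062500 m
Superposition: y = Σ y_i = 22401/195312500 m ≈ 0.000115 m

y(6/5) = 22401/195312500 m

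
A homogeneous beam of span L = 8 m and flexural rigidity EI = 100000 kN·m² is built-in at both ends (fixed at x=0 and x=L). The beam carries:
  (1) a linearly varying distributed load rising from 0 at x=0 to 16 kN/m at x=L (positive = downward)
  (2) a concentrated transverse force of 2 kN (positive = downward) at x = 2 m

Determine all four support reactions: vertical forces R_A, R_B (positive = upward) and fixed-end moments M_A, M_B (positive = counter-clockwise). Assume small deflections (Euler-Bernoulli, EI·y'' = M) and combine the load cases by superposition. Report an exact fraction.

Load 1 — triangular load w₀=16 kN/m (0→w₀ over full span):
  R_A = 3w₀L/20 = 3·16·8/20 = 96/5 kN
  M_A = w₀L²/30 = 16·8²/30 = 512/15 kN·m
  R_B = 7w₀L/20 = 7·16·8/20 = 224/5 kN
  M_B = -w₀L²/20 = -16·8²/20 = -256/5 kN·m
Load 2 — point force P=2 kN at a=2 m (b=L-a=6):
  R_A = Pb²(3a+b)/L³ = 2·6²·(3·2+6)/8³ = 27/16 kN
  M_A = Pab²/L² = 2·2·6²/8² = 9/4 kN·m
  R_B = Pa²(a+3b)/L³ = 2·2²·(2+3·6)/8³ = 5/16 kN
  M_B = -Pa²b/L² = -2·2²·6/8² = -3/4 kN·m
Superposition: R_A = 1671/80 kN, M_A = 2183/60 kN·m, R_B = 3609/80 kN, M_B = -1039/20 kN·m

R_A = 1671/80 kN, M_A = 2183/60 kN·m, R_B = 3609/80 kN, M_B = -1039/20 kN·m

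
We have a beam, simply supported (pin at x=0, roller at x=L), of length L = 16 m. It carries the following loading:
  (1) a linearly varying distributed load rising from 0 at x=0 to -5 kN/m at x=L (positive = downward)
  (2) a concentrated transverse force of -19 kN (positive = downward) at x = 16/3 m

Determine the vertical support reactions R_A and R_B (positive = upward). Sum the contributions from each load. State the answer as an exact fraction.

Load 1 — triangular load w₀=-5 kN/m (0→w₀ over full span):
  R_A = w₀L/6 = (-5)·16/6 = -40/3 kN
  R_B = w₀L/3 = (-5)·16/3 = -80/3 kN
Load 2 — point force P=-19 kN at a=16/3 m (b=L-a=32/3):
  R_A = Pb/L = (-19)·(32/3)/16 = -38/3 kN
  R_B = Pa/L = (-19)·(16/3)/16 = -19/3 kN
Superposition: R_A = -26 kN, R_B = -33 kN

R_A = -26 kN, R_B = -33 kN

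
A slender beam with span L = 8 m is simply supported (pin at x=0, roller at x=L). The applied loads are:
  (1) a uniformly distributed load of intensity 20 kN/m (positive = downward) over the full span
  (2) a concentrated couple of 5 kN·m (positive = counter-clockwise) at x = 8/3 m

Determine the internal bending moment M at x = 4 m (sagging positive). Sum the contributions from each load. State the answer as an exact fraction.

Load 1 — uniform load w=20 kN/m over full span:
  M_1 = wx(L-x)/2 = 20·4·(8-4)/2 = 160 kN·m
Load 2 — applied couple M₀=5 kN·m at a=8/3 m (b=L-a=16/3):
  M_2 = M₀x/L - M₀  [x>a] = 5·4/8 - 5 = -5/2 kN·m
Superposition: M = Σ M_i = 315/2 kN·m ≈ 157.500000 kN·m

M(4) = 315/2 kN·m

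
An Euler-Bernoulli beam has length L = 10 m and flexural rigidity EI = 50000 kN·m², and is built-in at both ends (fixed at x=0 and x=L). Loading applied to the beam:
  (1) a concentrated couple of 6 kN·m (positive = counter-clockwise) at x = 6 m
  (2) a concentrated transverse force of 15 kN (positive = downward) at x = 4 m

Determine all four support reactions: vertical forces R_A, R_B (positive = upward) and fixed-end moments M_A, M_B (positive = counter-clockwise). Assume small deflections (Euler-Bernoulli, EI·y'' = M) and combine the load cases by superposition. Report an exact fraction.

R_A = 1323/125 kN, M_A = 588/25 kN·m, R_B = 552/125 kN, M_B = -342/25 kN·m

Load 1 — applied couple M₀=6 kN·m at a=6 m (b=L-a=4):
  R_A = 6M₀ab/L³ = 6·6·6·4/10³ = 108/125 kN
  M_A = M₀b(2a-b)/L² = 6·4·(2·6-4)/10² = 48/25 kN·m
  R_B = -6M₀ab/L³ = -6·6·6·4/10³ = -108/125 kN
  M_B = M₀a(2b-a)/L² = 6·6·(2·4-6)/10² = 18/25 kN·m
Load 2 — point force P=15 kN at a=4 m (b=L-a=6):
  R_A = Pb²(3a+b)/L³ = 15·6²·(3·4+6)/10³ = 243/25 kN
  M_A = Pab²/L² = 15·4·6²/10² = 108/5 kN·m
  R_B = Pa²(a+3b)/L³ = 15·4²·(4+3·6)/10³ = 132/25 kN
  M_B = -Pa²b/L² = -15·4²·6/10² = -72/5 kN·m
Superposition: R_A = 1323/125 kN, M_A = 588/25 kN·m, R_B = 552/125 kN, M_B = -342/25 kN·m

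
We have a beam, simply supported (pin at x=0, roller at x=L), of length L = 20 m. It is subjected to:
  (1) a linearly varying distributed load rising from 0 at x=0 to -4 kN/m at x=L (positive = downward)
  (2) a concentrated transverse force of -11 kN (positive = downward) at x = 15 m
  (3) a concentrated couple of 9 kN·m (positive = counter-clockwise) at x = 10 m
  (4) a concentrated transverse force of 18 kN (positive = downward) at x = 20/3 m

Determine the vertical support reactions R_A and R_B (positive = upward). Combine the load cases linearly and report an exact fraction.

R_A = -109/30 kN, R_B = -881/30 kN

Load 1 — triangular load w₀=-4 kN/m (0→w₀ over full span):
  R_A = w₀L/6 = (-4)·20/6 = -40/3 kN
  R_B = w₀L/3 = (-4)·20/3 = -80/3 kN
Load 2 — point force P=-11 kN at a=15 m (b=L-a=5):
  R_A = Pb/L = (-11)·5/20 = -11/4 kN
  R_B = Pa/L = (-11)·15/20 = -33/4 kN
Load 3 — applied couple M₀=9 kN·m at a=10 m (b=L-a=10):
  R_A = M₀/L = 9/20 kN
  R_B = -M₀/L = -9/20 kN
Load 4 — point force P=18 kN at a=20/3 m (b=L-a=40/3):
  R_A = Pb/L = 18·(40/3)/20 = 12 kN
  R_B = Pa/L = 18·(20/3)/20 = 6 kN
Superposition: R_A = -109/30 kN, R_B = -881/30 kN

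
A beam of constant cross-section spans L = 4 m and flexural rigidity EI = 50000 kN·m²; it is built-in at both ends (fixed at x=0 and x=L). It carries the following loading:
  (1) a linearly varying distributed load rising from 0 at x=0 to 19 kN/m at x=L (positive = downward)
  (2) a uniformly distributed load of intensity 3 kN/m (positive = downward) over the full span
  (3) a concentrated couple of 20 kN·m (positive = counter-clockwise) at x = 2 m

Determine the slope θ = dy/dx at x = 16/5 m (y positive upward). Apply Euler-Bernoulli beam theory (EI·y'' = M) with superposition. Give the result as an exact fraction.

Load 1 — triangular load w₀=19 kN/m (0→w₀ over full span):
  θ_1 = -w₀(2x(L-x)(L-2x)(x+2L)+x²(L-x)²)/(120LEI) = -19·(2·(16/5)·(4-(16/5))·(4-2·(16/5))·((16/5)+2·4)+(16/5)²·(4-(16/5))²)/(120·4·50000) = 608/5859375 rad
Load 2 — uniform load w=3 kN/m over full span:
  θ_2 = -wx(L-x)(L-2x)/(12EI) = -3·(16/5)·(4-(16/5))·(4-2·(16/5))/(12·50000) = 12/390625 rad
Load 3 — applied couple M₀=20 kN·m at a=2 m (b=L-a=2):
  θ_3 = (R_Ax²/2 - M_Ax - M₀(x-a))/EI  [x>a] with R_A=15/2, M_A=5 = ((15/2)·(16/5)²/2 - 5·(16/5) - 20·((16/5)-2))/50000 = -1/31250 rad
Superposition: θ = Σ θ_i = 1201/11718750 rad ≈ 0.000102 rad

θ(16/5) = 1201/11718750 rad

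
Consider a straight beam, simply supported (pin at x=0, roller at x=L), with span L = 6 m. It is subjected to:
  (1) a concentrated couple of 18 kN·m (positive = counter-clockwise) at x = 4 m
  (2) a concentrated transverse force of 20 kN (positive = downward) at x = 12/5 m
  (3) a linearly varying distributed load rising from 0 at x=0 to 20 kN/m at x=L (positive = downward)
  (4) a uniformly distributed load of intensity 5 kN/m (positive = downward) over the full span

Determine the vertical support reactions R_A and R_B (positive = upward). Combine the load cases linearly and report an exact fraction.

R_A = 50 kN, R_B = 60 kN

Load 1 — applied couple M₀=18 kN·m at a=4 m (b=L-a=2):
  R_A = M₀/L = 18/6 = 3 kN
  R_B = -M₀/L = -18/6 = -3 kN
Load 2 — point force P=20 kN at a=12/5 m (b=L-a=18/5):
  R_A = Pb/L = 20·(18/5)/6 = 12 kN
  R_B = Pa/L = 20·(12/5)/6 = 8 kN
Load 3 — triangular load w₀=20 kN/m (0→w₀ over full span):
  R_A = w₀L/6 = 20·6/6 = 20 kN
  R_B = w₀L/3 = 20·6/3 = 40 kN
Load 4 — uniform load w=5 kN/m over full span:
  R_A = wL/2 = 5·6/2 = 15 kN
  R_B = wL/2 = 5·6/2 = 15 kN
Superposition: R_A = 50 kN, R_B = 60 kN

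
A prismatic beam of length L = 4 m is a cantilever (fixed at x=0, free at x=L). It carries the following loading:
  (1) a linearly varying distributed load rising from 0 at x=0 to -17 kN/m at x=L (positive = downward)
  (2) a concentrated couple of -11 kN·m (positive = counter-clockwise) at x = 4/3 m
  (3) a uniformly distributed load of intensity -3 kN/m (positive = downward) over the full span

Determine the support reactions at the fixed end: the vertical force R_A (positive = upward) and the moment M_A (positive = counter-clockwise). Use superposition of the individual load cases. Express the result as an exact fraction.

R_A = -46 kN, M_A = -311/3 kN·m

Load 1 — triangular load w₀=-17 kN/m (0→w₀ over full span):
  R_A = w₀L/2 = (-17)·4/2 = -34 kN
  M_A = w₀L²/3 = (-17)·4²/3 = -272/3 kN·m
Load 2 — applied couple M₀=-11 kN·m at a=4/3 m (b=L-a=8/3):
  R_A = 0 kN
  M_A = -M₀ = -(-11) = 11 kN·m
Load 3 — uniform load w=-3 kN/m over full span:
  R_A = wL = (-3)·4 = -12 kN
  M_A = wL²/2 = (-3)·4²/2 = -24 kN·m
Superposition: R_A = -46 kN, M_A = -311/3 kN·m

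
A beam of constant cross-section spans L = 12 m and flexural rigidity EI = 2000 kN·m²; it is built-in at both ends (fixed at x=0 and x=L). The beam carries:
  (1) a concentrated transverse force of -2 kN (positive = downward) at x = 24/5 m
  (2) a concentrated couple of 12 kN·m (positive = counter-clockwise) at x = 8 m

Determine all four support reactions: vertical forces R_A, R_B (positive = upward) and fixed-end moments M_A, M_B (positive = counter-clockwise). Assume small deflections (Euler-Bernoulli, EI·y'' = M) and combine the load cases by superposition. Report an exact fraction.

Load 1 — point force P=-2 kN at a=24/5 m (b=L-a=36/5):
  R_A = Pb²(3a+b)/L³ = (-2)·(36/5)²·(3·(24/5)+(36/5))/12³ = -162/125 kN
  M_A = Pab²/L² = (-2)·(24/5)·(36/5)²/12² = -432/125 kN·m
  R_B = Pa²(a+3b)/L³ = (-2)·(24/5)²·((24/5)+3·(36/5))/12³ = -88/125 kN
  M_B = -Pa²b/L² = -(-2)·(24/5)²·(36/5)/12² = 288/125 kN·m
Load 2 — applied couple M₀=12 kN·m at a=8 m (b=L-a=4):
  R_A = 6M₀ab/L³ = 6·12·8·4/12³ = 4/3 kN
  M_A = M₀b(2a-b)/L² = 12·4·(2·8-4)/12² = 4 kN·m
  R_B = -6M₀ab/L³ = -6·12·8·4/12³ = -4/3 kN
  M_B = M₀a(2b-a)/L² = 12·8·(2·4-8)/12² = 0 kN·m
Superposition: R_A = 14/375 kN, M_A = 68/125 kN·m, R_B = -764/375 kN, M_B = 288/125 kN·m

R_A = 14/375 kN, M_A = 68/125 kN·m, R_B = -764/375 kN, M_B = 288/125 kN·m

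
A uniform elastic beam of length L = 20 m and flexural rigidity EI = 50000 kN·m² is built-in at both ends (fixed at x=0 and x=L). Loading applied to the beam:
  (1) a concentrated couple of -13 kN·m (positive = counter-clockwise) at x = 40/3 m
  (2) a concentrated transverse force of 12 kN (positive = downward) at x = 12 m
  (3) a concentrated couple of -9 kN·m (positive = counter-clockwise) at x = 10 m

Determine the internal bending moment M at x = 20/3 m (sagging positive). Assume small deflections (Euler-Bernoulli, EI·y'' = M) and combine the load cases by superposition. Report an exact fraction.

Load 1 — applied couple M₀=-13 kN·m at a=40/3 m (b=L-a=20/3):
  M_1 = R_Ax - M_A  [x≤a] with R_A=-13/15, M_A=-13/3 = (-13/15)·(20/3) - (-13/3) = -13/9 kN·m
Load 2 — point force P=12 kN at a=12 m (b=L-a=8):
  M_2 = Pb²(3a+b)x/L³ - Pab²/L²  [x≤a] = 12·8²·(3·12+8)·(20/3)/20³ - 12·12·8²/20² = 128/25 kN·m
Load 3 — applied couple M₀=-9 kN·m at a=10 m (b=L-a=10):
  M_3 = R_Ax - M_A  [x≤a] with R_A=-27/40, M_A=-9/4 = (-27/40)·(20/3) - (-9/4) = -9/4 kN·m
Superposition: M = Σ M_i = 1283/900 kN·m ≈ 1.425556 kN·m

M(20/3) = 1283/900 kN·m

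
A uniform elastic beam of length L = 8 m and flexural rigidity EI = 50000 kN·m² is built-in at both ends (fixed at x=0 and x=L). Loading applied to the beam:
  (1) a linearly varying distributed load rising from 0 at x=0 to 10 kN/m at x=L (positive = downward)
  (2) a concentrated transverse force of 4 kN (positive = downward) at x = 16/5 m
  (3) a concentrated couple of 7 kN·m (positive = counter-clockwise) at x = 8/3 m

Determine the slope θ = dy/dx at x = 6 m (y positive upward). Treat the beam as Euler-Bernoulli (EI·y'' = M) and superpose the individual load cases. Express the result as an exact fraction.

θ(6) = 16121/37500000 rad

Load 1 — triangular load w₀=10 kN/m (0→w₀ over full span):
  θ_1 = -w₀(2x(L-x)(L-2x)(x+2L)+x²(L-x)²)/(120LEI) = -10·(2·6·(8-6)·(8-2·6)·(6+2·8)+6²·(8-6)²)/(120·8·50000) = 41/100000 rad
Load 2 — point force P=4 kN at a=16/5 m (b=L-a=24/5):
  θ_2 = Pa²(L-x)(2bL-(3b+a)(L-x))/(2L³EI)  [x>a] = 4·(16/5)²·(8-6)·(2·(24/5)·8-(3·(24/5)+(16/5))·(8-6))/(2·8³·50000) = 26/390625 rad
Load 3 — applied couple M₀=7 kN·m at a=8/3 m (b=L-a=16/3):
  θ_3 = (R_Ax²/2 - M_Ax - M₀(x-a))/EI  [x>a] with R_A=7/6, M_A=0 = ((7/6)·6²/2 - 0·6 - 7·(6-(8/3)))/50000 = -7/150000 rad
Superposition: θ = Σ θ_i = 16121/37500000 rad ≈ 0.000430 rad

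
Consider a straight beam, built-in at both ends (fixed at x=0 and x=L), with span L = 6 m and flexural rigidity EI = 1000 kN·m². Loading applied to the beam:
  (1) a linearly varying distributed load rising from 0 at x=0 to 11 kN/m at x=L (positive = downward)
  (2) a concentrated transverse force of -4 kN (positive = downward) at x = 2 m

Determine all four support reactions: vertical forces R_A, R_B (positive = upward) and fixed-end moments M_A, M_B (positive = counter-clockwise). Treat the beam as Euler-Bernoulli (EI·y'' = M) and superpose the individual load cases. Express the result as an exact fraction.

R_A = 1873/270 kN, M_A = 434/45 kN·m, R_B = 5957/270 kN, M_B = -811/45 kN·m

Load 1 — triangular load w₀=11 kN/m (0→w₀ over full span):
  R_A = 3w₀L/20 = 3·11·6/20 = 99/10 kN
  M_A = w₀L²/30 = 11·6²/30 = 66/5 kN·m
  R_B = 7w₀L/20 = 7·11·6/20 = 231/10 kN
  M_B = -w₀L²/20 = -11·6²/20 = -99/5 kN·m
Load 2 — point force P=-4 kN at a=2 m (b=L-a=4):
  R_A = Pb²(3a+b)/L³ = (-4)·4²·(3·2+4)/6³ = -80/27 kN
  M_A = Pab²/L² = (-4)·2·4²/6² = -32/9 kN·m
  R_B = Pa²(a+3b)/L³ = (-4)·2²·(2+3·4)/6³ = -28/27 kN
  M_B = -Pa²b/L² = -(-4)·2²·4/6² = 16/9 kN·m
Superposition: R_A = 1873/270 kN, M_A = 434/45 kN·m, R_B = 5957/270 kN, M_B = -811/45 kN·m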